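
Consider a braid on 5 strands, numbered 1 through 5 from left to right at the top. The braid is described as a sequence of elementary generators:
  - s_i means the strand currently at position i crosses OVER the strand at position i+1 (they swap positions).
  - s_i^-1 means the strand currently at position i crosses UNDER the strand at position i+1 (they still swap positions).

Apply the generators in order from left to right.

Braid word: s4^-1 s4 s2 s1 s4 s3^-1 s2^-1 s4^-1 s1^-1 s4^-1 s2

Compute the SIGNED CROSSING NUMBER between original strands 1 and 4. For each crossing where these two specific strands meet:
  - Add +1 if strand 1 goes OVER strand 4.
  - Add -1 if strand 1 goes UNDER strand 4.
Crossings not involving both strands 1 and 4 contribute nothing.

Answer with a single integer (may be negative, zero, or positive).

Gen 1: crossing 4x5. Both 1&4? no. Sum: 0
Gen 2: crossing 5x4. Both 1&4? no. Sum: 0
Gen 3: crossing 2x3. Both 1&4? no. Sum: 0
Gen 4: crossing 1x3. Both 1&4? no. Sum: 0
Gen 5: crossing 4x5. Both 1&4? no. Sum: 0
Gen 6: crossing 2x5. Both 1&4? no. Sum: 0
Gen 7: crossing 1x5. Both 1&4? no. Sum: 0
Gen 8: crossing 2x4. Both 1&4? no. Sum: 0
Gen 9: crossing 3x5. Both 1&4? no. Sum: 0
Gen 10: crossing 4x2. Both 1&4? no. Sum: 0
Gen 11: crossing 3x1. Both 1&4? no. Sum: 0

Answer: 0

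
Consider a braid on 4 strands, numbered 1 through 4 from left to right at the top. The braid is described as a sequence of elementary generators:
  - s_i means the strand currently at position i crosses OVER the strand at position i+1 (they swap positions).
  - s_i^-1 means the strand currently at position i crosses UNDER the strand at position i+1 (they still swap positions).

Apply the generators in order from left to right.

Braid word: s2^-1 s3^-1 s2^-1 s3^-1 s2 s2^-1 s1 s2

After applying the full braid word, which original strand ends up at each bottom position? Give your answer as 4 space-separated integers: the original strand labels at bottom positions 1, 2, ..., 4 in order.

Gen 1 (s2^-1): strand 2 crosses under strand 3. Perm now: [1 3 2 4]
Gen 2 (s3^-1): strand 2 crosses under strand 4. Perm now: [1 3 4 2]
Gen 3 (s2^-1): strand 3 crosses under strand 4. Perm now: [1 4 3 2]
Gen 4 (s3^-1): strand 3 crosses under strand 2. Perm now: [1 4 2 3]
Gen 5 (s2): strand 4 crosses over strand 2. Perm now: [1 2 4 3]
Gen 6 (s2^-1): strand 2 crosses under strand 4. Perm now: [1 4 2 3]
Gen 7 (s1): strand 1 crosses over strand 4. Perm now: [4 1 2 3]
Gen 8 (s2): strand 1 crosses over strand 2. Perm now: [4 2 1 3]

Answer: 4 2 1 3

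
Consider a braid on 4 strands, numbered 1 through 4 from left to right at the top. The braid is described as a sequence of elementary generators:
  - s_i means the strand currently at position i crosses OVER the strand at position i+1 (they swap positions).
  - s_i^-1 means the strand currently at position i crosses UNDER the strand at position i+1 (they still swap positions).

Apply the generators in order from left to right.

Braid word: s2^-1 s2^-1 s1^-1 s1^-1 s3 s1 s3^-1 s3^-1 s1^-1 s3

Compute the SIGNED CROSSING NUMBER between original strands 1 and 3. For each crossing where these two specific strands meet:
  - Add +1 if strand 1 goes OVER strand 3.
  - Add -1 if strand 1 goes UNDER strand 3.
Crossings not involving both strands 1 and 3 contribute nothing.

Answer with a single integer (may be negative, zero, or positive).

Gen 1: crossing 2x3. Both 1&3? no. Sum: 0
Gen 2: crossing 3x2. Both 1&3? no. Sum: 0
Gen 3: crossing 1x2. Both 1&3? no. Sum: 0
Gen 4: crossing 2x1. Both 1&3? no. Sum: 0
Gen 5: crossing 3x4. Both 1&3? no. Sum: 0
Gen 6: crossing 1x2. Both 1&3? no. Sum: 0
Gen 7: crossing 4x3. Both 1&3? no. Sum: 0
Gen 8: crossing 3x4. Both 1&3? no. Sum: 0
Gen 9: crossing 2x1. Both 1&3? no. Sum: 0
Gen 10: crossing 4x3. Both 1&3? no. Sum: 0

Answer: 0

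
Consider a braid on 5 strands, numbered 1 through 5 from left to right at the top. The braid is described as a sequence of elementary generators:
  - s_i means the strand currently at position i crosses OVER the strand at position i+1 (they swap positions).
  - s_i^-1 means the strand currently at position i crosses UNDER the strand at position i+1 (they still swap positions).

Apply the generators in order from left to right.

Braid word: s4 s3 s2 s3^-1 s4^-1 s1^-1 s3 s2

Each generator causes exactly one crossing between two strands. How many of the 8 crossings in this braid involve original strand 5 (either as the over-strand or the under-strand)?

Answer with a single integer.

Gen 1: crossing 4x5. Involves strand 5? yes. Count so far: 1
Gen 2: crossing 3x5. Involves strand 5? yes. Count so far: 2
Gen 3: crossing 2x5. Involves strand 5? yes. Count so far: 3
Gen 4: crossing 2x3. Involves strand 5? no. Count so far: 3
Gen 5: crossing 2x4. Involves strand 5? no. Count so far: 3
Gen 6: crossing 1x5. Involves strand 5? yes. Count so far: 4
Gen 7: crossing 3x4. Involves strand 5? no. Count so far: 4
Gen 8: crossing 1x4. Involves strand 5? no. Count so far: 4

Answer: 4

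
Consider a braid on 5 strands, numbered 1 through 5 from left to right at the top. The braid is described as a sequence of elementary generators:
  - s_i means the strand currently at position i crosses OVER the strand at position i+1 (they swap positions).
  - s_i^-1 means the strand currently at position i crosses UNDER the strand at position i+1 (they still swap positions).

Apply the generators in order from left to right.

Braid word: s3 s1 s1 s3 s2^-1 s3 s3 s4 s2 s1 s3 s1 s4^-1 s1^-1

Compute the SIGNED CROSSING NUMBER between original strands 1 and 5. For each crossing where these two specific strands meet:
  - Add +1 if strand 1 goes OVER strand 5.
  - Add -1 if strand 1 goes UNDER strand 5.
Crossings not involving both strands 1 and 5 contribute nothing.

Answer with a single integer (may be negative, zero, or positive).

Gen 1: crossing 3x4. Both 1&5? no. Sum: 0
Gen 2: crossing 1x2. Both 1&5? no. Sum: 0
Gen 3: crossing 2x1. Both 1&5? no. Sum: 0
Gen 4: crossing 4x3. Both 1&5? no. Sum: 0
Gen 5: crossing 2x3. Both 1&5? no. Sum: 0
Gen 6: crossing 2x4. Both 1&5? no. Sum: 0
Gen 7: crossing 4x2. Both 1&5? no. Sum: 0
Gen 8: crossing 4x5. Both 1&5? no. Sum: 0
Gen 9: crossing 3x2. Both 1&5? no. Sum: 0
Gen 10: crossing 1x2. Both 1&5? no. Sum: 0
Gen 11: crossing 3x5. Both 1&5? no. Sum: 0
Gen 12: crossing 2x1. Both 1&5? no. Sum: 0
Gen 13: crossing 3x4. Both 1&5? no. Sum: 0
Gen 14: crossing 1x2. Both 1&5? no. Sum: 0

Answer: 0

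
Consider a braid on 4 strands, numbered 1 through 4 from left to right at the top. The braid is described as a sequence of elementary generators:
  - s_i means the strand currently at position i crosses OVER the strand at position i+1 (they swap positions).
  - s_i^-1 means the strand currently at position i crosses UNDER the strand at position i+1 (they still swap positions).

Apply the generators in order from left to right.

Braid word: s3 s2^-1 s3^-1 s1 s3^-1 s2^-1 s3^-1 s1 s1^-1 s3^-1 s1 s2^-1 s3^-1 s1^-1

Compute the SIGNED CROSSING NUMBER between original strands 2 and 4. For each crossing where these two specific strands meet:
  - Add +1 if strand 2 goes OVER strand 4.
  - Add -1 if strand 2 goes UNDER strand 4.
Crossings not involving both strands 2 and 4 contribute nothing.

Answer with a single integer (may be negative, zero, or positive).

Answer: -4

Derivation:
Gen 1: crossing 3x4. Both 2&4? no. Sum: 0
Gen 2: 2 under 4. Both 2&4? yes. Contrib: -1. Sum: -1
Gen 3: crossing 2x3. Both 2&4? no. Sum: -1
Gen 4: crossing 1x4. Both 2&4? no. Sum: -1
Gen 5: crossing 3x2. Both 2&4? no. Sum: -1
Gen 6: crossing 1x2. Both 2&4? no. Sum: -1
Gen 7: crossing 1x3. Both 2&4? no. Sum: -1
Gen 8: 4 over 2. Both 2&4? yes. Contrib: -1. Sum: -2
Gen 9: 2 under 4. Both 2&4? yes. Contrib: -1. Sum: -3
Gen 10: crossing 3x1. Both 2&4? no. Sum: -3
Gen 11: 4 over 2. Both 2&4? yes. Contrib: -1. Sum: -4
Gen 12: crossing 4x1. Both 2&4? no. Sum: -4
Gen 13: crossing 4x3. Both 2&4? no. Sum: -4
Gen 14: crossing 2x1. Both 2&4? no. Sum: -4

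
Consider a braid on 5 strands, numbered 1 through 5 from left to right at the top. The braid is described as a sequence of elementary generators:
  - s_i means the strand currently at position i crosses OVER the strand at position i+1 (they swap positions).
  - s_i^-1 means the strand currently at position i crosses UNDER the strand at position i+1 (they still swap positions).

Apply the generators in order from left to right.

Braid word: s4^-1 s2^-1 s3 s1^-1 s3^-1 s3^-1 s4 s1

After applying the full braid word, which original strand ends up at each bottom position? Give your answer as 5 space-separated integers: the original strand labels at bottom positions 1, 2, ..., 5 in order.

Gen 1 (s4^-1): strand 4 crosses under strand 5. Perm now: [1 2 3 5 4]
Gen 2 (s2^-1): strand 2 crosses under strand 3. Perm now: [1 3 2 5 4]
Gen 3 (s3): strand 2 crosses over strand 5. Perm now: [1 3 5 2 4]
Gen 4 (s1^-1): strand 1 crosses under strand 3. Perm now: [3 1 5 2 4]
Gen 5 (s3^-1): strand 5 crosses under strand 2. Perm now: [3 1 2 5 4]
Gen 6 (s3^-1): strand 2 crosses under strand 5. Perm now: [3 1 5 2 4]
Gen 7 (s4): strand 2 crosses over strand 4. Perm now: [3 1 5 4 2]
Gen 8 (s1): strand 3 crosses over strand 1. Perm now: [1 3 5 4 2]

Answer: 1 3 5 4 2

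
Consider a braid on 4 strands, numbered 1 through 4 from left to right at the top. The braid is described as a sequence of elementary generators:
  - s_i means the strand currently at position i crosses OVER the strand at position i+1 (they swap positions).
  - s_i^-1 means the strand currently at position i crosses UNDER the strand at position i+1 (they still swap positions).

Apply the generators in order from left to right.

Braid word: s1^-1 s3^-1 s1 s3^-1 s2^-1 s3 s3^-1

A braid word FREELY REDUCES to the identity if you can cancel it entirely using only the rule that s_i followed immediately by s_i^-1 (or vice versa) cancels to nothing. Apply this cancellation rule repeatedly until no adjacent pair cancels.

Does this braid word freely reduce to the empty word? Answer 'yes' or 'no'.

Answer: no

Derivation:
Gen 1 (s1^-1): push. Stack: [s1^-1]
Gen 2 (s3^-1): push. Stack: [s1^-1 s3^-1]
Gen 3 (s1): push. Stack: [s1^-1 s3^-1 s1]
Gen 4 (s3^-1): push. Stack: [s1^-1 s3^-1 s1 s3^-1]
Gen 5 (s2^-1): push. Stack: [s1^-1 s3^-1 s1 s3^-1 s2^-1]
Gen 6 (s3): push. Stack: [s1^-1 s3^-1 s1 s3^-1 s2^-1 s3]
Gen 7 (s3^-1): cancels prior s3. Stack: [s1^-1 s3^-1 s1 s3^-1 s2^-1]
Reduced word: s1^-1 s3^-1 s1 s3^-1 s2^-1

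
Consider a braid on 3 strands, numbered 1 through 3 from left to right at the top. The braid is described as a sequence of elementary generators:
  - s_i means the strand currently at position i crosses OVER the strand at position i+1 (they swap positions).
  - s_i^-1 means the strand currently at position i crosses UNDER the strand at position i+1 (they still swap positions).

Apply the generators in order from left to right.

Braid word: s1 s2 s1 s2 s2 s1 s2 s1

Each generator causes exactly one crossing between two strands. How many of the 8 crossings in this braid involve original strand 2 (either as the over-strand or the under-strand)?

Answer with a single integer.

Answer: 6

Derivation:
Gen 1: crossing 1x2. Involves strand 2? yes. Count so far: 1
Gen 2: crossing 1x3. Involves strand 2? no. Count so far: 1
Gen 3: crossing 2x3. Involves strand 2? yes. Count so far: 2
Gen 4: crossing 2x1. Involves strand 2? yes. Count so far: 3
Gen 5: crossing 1x2. Involves strand 2? yes. Count so far: 4
Gen 6: crossing 3x2. Involves strand 2? yes. Count so far: 5
Gen 7: crossing 3x1. Involves strand 2? no. Count so far: 5
Gen 8: crossing 2x1. Involves strand 2? yes. Count so far: 6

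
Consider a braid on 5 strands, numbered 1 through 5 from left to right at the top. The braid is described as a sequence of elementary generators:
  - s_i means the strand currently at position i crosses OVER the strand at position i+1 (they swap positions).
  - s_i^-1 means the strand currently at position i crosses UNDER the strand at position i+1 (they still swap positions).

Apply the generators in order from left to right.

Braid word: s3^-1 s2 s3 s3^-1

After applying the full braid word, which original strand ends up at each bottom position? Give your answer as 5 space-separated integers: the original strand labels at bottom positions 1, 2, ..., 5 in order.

Gen 1 (s3^-1): strand 3 crosses under strand 4. Perm now: [1 2 4 3 5]
Gen 2 (s2): strand 2 crosses over strand 4. Perm now: [1 4 2 3 5]
Gen 3 (s3): strand 2 crosses over strand 3. Perm now: [1 4 3 2 5]
Gen 4 (s3^-1): strand 3 crosses under strand 2. Perm now: [1 4 2 3 5]

Answer: 1 4 2 3 5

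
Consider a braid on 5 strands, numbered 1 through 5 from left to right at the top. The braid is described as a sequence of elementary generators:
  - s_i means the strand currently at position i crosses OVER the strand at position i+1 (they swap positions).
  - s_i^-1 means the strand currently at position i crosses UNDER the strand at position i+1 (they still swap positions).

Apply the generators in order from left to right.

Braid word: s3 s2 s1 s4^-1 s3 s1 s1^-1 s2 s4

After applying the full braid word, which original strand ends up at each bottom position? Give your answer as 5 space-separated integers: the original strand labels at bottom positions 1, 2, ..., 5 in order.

Gen 1 (s3): strand 3 crosses over strand 4. Perm now: [1 2 4 3 5]
Gen 2 (s2): strand 2 crosses over strand 4. Perm now: [1 4 2 3 5]
Gen 3 (s1): strand 1 crosses over strand 4. Perm now: [4 1 2 3 5]
Gen 4 (s4^-1): strand 3 crosses under strand 5. Perm now: [4 1 2 5 3]
Gen 5 (s3): strand 2 crosses over strand 5. Perm now: [4 1 5 2 3]
Gen 6 (s1): strand 4 crosses over strand 1. Perm now: [1 4 5 2 3]
Gen 7 (s1^-1): strand 1 crosses under strand 4. Perm now: [4 1 5 2 3]
Gen 8 (s2): strand 1 crosses over strand 5. Perm now: [4 5 1 2 3]
Gen 9 (s4): strand 2 crosses over strand 3. Perm now: [4 5 1 3 2]

Answer: 4 5 1 3 2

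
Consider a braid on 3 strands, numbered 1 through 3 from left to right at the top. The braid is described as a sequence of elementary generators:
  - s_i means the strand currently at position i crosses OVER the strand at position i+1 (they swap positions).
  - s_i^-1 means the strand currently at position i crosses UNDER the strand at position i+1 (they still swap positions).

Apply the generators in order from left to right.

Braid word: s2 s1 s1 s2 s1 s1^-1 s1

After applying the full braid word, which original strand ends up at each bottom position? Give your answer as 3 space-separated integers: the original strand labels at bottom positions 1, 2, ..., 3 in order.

Answer: 2 1 3

Derivation:
Gen 1 (s2): strand 2 crosses over strand 3. Perm now: [1 3 2]
Gen 2 (s1): strand 1 crosses over strand 3. Perm now: [3 1 2]
Gen 3 (s1): strand 3 crosses over strand 1. Perm now: [1 3 2]
Gen 4 (s2): strand 3 crosses over strand 2. Perm now: [1 2 3]
Gen 5 (s1): strand 1 crosses over strand 2. Perm now: [2 1 3]
Gen 6 (s1^-1): strand 2 crosses under strand 1. Perm now: [1 2 3]
Gen 7 (s1): strand 1 crosses over strand 2. Perm now: [2 1 3]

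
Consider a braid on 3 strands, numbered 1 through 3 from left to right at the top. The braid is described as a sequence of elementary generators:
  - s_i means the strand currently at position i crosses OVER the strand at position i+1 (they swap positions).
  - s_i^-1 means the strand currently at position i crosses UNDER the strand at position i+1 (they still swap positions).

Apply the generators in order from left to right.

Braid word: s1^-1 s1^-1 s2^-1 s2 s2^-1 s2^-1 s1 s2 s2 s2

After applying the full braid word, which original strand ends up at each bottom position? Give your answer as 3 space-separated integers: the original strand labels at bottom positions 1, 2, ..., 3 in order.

Gen 1 (s1^-1): strand 1 crosses under strand 2. Perm now: [2 1 3]
Gen 2 (s1^-1): strand 2 crosses under strand 1. Perm now: [1 2 3]
Gen 3 (s2^-1): strand 2 crosses under strand 3. Perm now: [1 3 2]
Gen 4 (s2): strand 3 crosses over strand 2. Perm now: [1 2 3]
Gen 5 (s2^-1): strand 2 crosses under strand 3. Perm now: [1 3 2]
Gen 6 (s2^-1): strand 3 crosses under strand 2. Perm now: [1 2 3]
Gen 7 (s1): strand 1 crosses over strand 2. Perm now: [2 1 3]
Gen 8 (s2): strand 1 crosses over strand 3. Perm now: [2 3 1]
Gen 9 (s2): strand 3 crosses over strand 1. Perm now: [2 1 3]
Gen 10 (s2): strand 1 crosses over strand 3. Perm now: [2 3 1]

Answer: 2 3 1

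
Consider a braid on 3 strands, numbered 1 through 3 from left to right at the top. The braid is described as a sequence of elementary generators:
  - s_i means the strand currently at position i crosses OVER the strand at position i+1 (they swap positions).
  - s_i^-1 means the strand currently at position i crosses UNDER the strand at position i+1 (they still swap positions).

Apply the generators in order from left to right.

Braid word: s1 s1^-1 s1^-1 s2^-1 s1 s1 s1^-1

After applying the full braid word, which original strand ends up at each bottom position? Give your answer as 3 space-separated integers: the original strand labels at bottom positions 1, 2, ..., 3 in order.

Answer: 3 2 1

Derivation:
Gen 1 (s1): strand 1 crosses over strand 2. Perm now: [2 1 3]
Gen 2 (s1^-1): strand 2 crosses under strand 1. Perm now: [1 2 3]
Gen 3 (s1^-1): strand 1 crosses under strand 2. Perm now: [2 1 3]
Gen 4 (s2^-1): strand 1 crosses under strand 3. Perm now: [2 3 1]
Gen 5 (s1): strand 2 crosses over strand 3. Perm now: [3 2 1]
Gen 6 (s1): strand 3 crosses over strand 2. Perm now: [2 3 1]
Gen 7 (s1^-1): strand 2 crosses under strand 3. Perm now: [3 2 1]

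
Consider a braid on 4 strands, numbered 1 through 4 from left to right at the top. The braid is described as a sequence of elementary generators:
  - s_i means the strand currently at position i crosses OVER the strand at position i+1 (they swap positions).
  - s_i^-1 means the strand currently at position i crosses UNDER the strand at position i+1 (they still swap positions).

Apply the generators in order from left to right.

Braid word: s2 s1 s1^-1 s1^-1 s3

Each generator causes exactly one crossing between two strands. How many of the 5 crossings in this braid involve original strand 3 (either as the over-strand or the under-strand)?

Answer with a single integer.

Gen 1: crossing 2x3. Involves strand 3? yes. Count so far: 1
Gen 2: crossing 1x3. Involves strand 3? yes. Count so far: 2
Gen 3: crossing 3x1. Involves strand 3? yes. Count so far: 3
Gen 4: crossing 1x3. Involves strand 3? yes. Count so far: 4
Gen 5: crossing 2x4. Involves strand 3? no. Count so far: 4

Answer: 4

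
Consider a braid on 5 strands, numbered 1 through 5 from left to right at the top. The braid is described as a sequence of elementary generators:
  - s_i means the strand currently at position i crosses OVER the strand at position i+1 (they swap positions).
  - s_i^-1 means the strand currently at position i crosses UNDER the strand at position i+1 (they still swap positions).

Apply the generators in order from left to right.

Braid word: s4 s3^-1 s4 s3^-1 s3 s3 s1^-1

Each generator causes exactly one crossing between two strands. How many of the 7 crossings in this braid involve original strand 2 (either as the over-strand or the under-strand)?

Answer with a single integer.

Answer: 1

Derivation:
Gen 1: crossing 4x5. Involves strand 2? no. Count so far: 0
Gen 2: crossing 3x5. Involves strand 2? no. Count so far: 0
Gen 3: crossing 3x4. Involves strand 2? no. Count so far: 0
Gen 4: crossing 5x4. Involves strand 2? no. Count so far: 0
Gen 5: crossing 4x5. Involves strand 2? no. Count so far: 0
Gen 6: crossing 5x4. Involves strand 2? no. Count so far: 0
Gen 7: crossing 1x2. Involves strand 2? yes. Count so far: 1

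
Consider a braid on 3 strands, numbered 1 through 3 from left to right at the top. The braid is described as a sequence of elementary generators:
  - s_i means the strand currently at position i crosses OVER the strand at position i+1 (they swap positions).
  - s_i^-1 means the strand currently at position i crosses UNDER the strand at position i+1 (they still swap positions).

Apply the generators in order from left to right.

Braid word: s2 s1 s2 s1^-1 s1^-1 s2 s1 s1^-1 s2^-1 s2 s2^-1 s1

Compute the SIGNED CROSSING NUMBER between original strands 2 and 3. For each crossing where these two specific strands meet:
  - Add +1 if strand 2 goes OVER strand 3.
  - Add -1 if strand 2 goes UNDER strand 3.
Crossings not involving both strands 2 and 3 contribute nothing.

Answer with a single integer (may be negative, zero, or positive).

Gen 1: 2 over 3. Both 2&3? yes. Contrib: +1. Sum: 1
Gen 2: crossing 1x3. Both 2&3? no. Sum: 1
Gen 3: crossing 1x2. Both 2&3? no. Sum: 1
Gen 4: 3 under 2. Both 2&3? yes. Contrib: +1. Sum: 2
Gen 5: 2 under 3. Both 2&3? yes. Contrib: -1. Sum: 1
Gen 6: crossing 2x1. Both 2&3? no. Sum: 1
Gen 7: crossing 3x1. Both 2&3? no. Sum: 1
Gen 8: crossing 1x3. Both 2&3? no. Sum: 1
Gen 9: crossing 1x2. Both 2&3? no. Sum: 1
Gen 10: crossing 2x1. Both 2&3? no. Sum: 1
Gen 11: crossing 1x2. Both 2&3? no. Sum: 1
Gen 12: 3 over 2. Both 2&3? yes. Contrib: -1. Sum: 0

Answer: 0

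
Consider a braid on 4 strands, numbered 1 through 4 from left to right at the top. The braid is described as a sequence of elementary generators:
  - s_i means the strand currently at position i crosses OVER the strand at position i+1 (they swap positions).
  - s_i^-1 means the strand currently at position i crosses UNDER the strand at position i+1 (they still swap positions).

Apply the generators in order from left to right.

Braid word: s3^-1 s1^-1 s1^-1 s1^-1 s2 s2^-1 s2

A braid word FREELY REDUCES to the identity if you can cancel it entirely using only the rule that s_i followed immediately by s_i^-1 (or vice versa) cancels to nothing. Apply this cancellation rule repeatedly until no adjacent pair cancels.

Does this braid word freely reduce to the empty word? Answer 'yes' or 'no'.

Answer: no

Derivation:
Gen 1 (s3^-1): push. Stack: [s3^-1]
Gen 2 (s1^-1): push. Stack: [s3^-1 s1^-1]
Gen 3 (s1^-1): push. Stack: [s3^-1 s1^-1 s1^-1]
Gen 4 (s1^-1): push. Stack: [s3^-1 s1^-1 s1^-1 s1^-1]
Gen 5 (s2): push. Stack: [s3^-1 s1^-1 s1^-1 s1^-1 s2]
Gen 6 (s2^-1): cancels prior s2. Stack: [s3^-1 s1^-1 s1^-1 s1^-1]
Gen 7 (s2): push. Stack: [s3^-1 s1^-1 s1^-1 s1^-1 s2]
Reduced word: s3^-1 s1^-1 s1^-1 s1^-1 s2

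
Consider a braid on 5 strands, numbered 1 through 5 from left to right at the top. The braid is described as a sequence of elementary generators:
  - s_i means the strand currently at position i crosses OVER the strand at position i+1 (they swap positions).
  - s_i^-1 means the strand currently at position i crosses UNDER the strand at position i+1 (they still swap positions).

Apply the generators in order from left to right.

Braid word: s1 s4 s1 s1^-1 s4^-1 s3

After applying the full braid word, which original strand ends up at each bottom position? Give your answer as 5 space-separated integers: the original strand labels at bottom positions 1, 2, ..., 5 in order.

Answer: 2 1 4 3 5

Derivation:
Gen 1 (s1): strand 1 crosses over strand 2. Perm now: [2 1 3 4 5]
Gen 2 (s4): strand 4 crosses over strand 5. Perm now: [2 1 3 5 4]
Gen 3 (s1): strand 2 crosses over strand 1. Perm now: [1 2 3 5 4]
Gen 4 (s1^-1): strand 1 crosses under strand 2. Perm now: [2 1 3 5 4]
Gen 5 (s4^-1): strand 5 crosses under strand 4. Perm now: [2 1 3 4 5]
Gen 6 (s3): strand 3 crosses over strand 4. Perm now: [2 1 4 3 5]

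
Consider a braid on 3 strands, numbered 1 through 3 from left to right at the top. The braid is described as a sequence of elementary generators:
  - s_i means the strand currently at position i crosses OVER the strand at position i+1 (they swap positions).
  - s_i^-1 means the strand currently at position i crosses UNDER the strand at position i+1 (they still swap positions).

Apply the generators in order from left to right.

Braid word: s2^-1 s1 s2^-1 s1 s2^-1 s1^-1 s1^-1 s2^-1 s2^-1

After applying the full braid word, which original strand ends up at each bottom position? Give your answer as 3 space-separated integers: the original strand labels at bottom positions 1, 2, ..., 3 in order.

Gen 1 (s2^-1): strand 2 crosses under strand 3. Perm now: [1 3 2]
Gen 2 (s1): strand 1 crosses over strand 3. Perm now: [3 1 2]
Gen 3 (s2^-1): strand 1 crosses under strand 2. Perm now: [3 2 1]
Gen 4 (s1): strand 3 crosses over strand 2. Perm now: [2 3 1]
Gen 5 (s2^-1): strand 3 crosses under strand 1. Perm now: [2 1 3]
Gen 6 (s1^-1): strand 2 crosses under strand 1. Perm now: [1 2 3]
Gen 7 (s1^-1): strand 1 crosses under strand 2. Perm now: [2 1 3]
Gen 8 (s2^-1): strand 1 crosses under strand 3. Perm now: [2 3 1]
Gen 9 (s2^-1): strand 3 crosses under strand 1. Perm now: [2 1 3]

Answer: 2 1 3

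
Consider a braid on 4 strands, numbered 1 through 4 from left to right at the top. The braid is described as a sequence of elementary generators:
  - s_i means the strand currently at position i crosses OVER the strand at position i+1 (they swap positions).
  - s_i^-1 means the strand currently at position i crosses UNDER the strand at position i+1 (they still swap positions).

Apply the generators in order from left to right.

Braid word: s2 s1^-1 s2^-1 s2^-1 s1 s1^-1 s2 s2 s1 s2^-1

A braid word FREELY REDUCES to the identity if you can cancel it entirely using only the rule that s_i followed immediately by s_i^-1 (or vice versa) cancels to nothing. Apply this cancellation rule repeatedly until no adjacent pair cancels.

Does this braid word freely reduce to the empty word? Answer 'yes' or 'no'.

Gen 1 (s2): push. Stack: [s2]
Gen 2 (s1^-1): push. Stack: [s2 s1^-1]
Gen 3 (s2^-1): push. Stack: [s2 s1^-1 s2^-1]
Gen 4 (s2^-1): push. Stack: [s2 s1^-1 s2^-1 s2^-1]
Gen 5 (s1): push. Stack: [s2 s1^-1 s2^-1 s2^-1 s1]
Gen 6 (s1^-1): cancels prior s1. Stack: [s2 s1^-1 s2^-1 s2^-1]
Gen 7 (s2): cancels prior s2^-1. Stack: [s2 s1^-1 s2^-1]
Gen 8 (s2): cancels prior s2^-1. Stack: [s2 s1^-1]
Gen 9 (s1): cancels prior s1^-1. Stack: [s2]
Gen 10 (s2^-1): cancels prior s2. Stack: []
Reduced word: (empty)

Answer: yes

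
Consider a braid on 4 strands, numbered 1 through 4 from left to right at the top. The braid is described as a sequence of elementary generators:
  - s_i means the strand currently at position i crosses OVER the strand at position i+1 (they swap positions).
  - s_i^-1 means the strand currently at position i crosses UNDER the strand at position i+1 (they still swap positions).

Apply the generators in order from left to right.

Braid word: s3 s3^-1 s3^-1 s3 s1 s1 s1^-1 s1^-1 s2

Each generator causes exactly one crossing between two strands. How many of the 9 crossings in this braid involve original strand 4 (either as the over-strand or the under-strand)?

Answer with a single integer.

Gen 1: crossing 3x4. Involves strand 4? yes. Count so far: 1
Gen 2: crossing 4x3. Involves strand 4? yes. Count so far: 2
Gen 3: crossing 3x4. Involves strand 4? yes. Count so far: 3
Gen 4: crossing 4x3. Involves strand 4? yes. Count so far: 4
Gen 5: crossing 1x2. Involves strand 4? no. Count so far: 4
Gen 6: crossing 2x1. Involves strand 4? no. Count so far: 4
Gen 7: crossing 1x2. Involves strand 4? no. Count so far: 4
Gen 8: crossing 2x1. Involves strand 4? no. Count so far: 4
Gen 9: crossing 2x3. Involves strand 4? no. Count so far: 4

Answer: 4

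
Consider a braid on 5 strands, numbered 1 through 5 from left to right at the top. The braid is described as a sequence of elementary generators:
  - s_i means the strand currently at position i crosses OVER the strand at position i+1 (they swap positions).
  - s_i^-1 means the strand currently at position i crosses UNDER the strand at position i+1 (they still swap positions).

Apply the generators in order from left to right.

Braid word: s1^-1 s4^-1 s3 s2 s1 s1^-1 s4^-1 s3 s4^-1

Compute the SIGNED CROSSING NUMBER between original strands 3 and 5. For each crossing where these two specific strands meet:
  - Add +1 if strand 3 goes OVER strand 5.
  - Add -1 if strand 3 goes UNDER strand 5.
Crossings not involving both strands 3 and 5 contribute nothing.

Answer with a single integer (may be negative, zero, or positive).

Answer: 1

Derivation:
Gen 1: crossing 1x2. Both 3&5? no. Sum: 0
Gen 2: crossing 4x5. Both 3&5? no. Sum: 0
Gen 3: 3 over 5. Both 3&5? yes. Contrib: +1. Sum: 1
Gen 4: crossing 1x5. Both 3&5? no. Sum: 1
Gen 5: crossing 2x5. Both 3&5? no. Sum: 1
Gen 6: crossing 5x2. Both 3&5? no. Sum: 1
Gen 7: crossing 3x4. Both 3&5? no. Sum: 1
Gen 8: crossing 1x4. Both 3&5? no. Sum: 1
Gen 9: crossing 1x3. Both 3&5? no. Sum: 1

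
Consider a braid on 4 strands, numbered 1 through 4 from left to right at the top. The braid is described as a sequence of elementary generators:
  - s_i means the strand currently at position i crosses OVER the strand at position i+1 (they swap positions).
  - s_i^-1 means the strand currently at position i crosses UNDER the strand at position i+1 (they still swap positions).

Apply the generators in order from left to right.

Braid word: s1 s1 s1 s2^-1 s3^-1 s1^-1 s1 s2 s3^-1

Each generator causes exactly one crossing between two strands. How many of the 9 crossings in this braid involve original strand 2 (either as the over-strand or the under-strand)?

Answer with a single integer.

Answer: 5

Derivation:
Gen 1: crossing 1x2. Involves strand 2? yes. Count so far: 1
Gen 2: crossing 2x1. Involves strand 2? yes. Count so far: 2
Gen 3: crossing 1x2. Involves strand 2? yes. Count so far: 3
Gen 4: crossing 1x3. Involves strand 2? no. Count so far: 3
Gen 5: crossing 1x4. Involves strand 2? no. Count so far: 3
Gen 6: crossing 2x3. Involves strand 2? yes. Count so far: 4
Gen 7: crossing 3x2. Involves strand 2? yes. Count so far: 5
Gen 8: crossing 3x4. Involves strand 2? no. Count so far: 5
Gen 9: crossing 3x1. Involves strand 2? no. Count so far: 5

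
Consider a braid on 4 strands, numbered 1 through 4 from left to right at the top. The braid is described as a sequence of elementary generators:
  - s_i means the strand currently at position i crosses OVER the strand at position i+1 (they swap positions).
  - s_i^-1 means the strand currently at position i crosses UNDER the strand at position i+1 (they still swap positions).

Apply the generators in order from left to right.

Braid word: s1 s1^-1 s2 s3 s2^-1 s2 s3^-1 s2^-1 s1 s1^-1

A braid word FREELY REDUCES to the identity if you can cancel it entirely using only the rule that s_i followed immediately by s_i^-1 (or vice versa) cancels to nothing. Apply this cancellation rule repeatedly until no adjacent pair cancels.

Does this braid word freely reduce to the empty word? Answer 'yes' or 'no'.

Answer: yes

Derivation:
Gen 1 (s1): push. Stack: [s1]
Gen 2 (s1^-1): cancels prior s1. Stack: []
Gen 3 (s2): push. Stack: [s2]
Gen 4 (s3): push. Stack: [s2 s3]
Gen 5 (s2^-1): push. Stack: [s2 s3 s2^-1]
Gen 6 (s2): cancels prior s2^-1. Stack: [s2 s3]
Gen 7 (s3^-1): cancels prior s3. Stack: [s2]
Gen 8 (s2^-1): cancels prior s2. Stack: []
Gen 9 (s1): push. Stack: [s1]
Gen 10 (s1^-1): cancels prior s1. Stack: []
Reduced word: (empty)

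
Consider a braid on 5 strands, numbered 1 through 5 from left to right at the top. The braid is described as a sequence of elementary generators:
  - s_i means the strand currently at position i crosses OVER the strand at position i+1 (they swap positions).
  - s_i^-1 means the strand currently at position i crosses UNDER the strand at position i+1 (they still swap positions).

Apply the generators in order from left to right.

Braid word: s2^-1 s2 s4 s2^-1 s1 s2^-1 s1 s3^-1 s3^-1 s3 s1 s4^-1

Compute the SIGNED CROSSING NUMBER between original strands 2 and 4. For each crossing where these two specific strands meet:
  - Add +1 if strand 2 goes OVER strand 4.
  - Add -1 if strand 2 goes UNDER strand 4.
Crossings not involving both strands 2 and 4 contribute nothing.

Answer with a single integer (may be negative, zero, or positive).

Answer: 0

Derivation:
Gen 1: crossing 2x3. Both 2&4? no. Sum: 0
Gen 2: crossing 3x2. Both 2&4? no. Sum: 0
Gen 3: crossing 4x5. Both 2&4? no. Sum: 0
Gen 4: crossing 2x3. Both 2&4? no. Sum: 0
Gen 5: crossing 1x3. Both 2&4? no. Sum: 0
Gen 6: crossing 1x2. Both 2&4? no. Sum: 0
Gen 7: crossing 3x2. Both 2&4? no. Sum: 0
Gen 8: crossing 1x5. Both 2&4? no. Sum: 0
Gen 9: crossing 5x1. Both 2&4? no. Sum: 0
Gen 10: crossing 1x5. Both 2&4? no. Sum: 0
Gen 11: crossing 2x3. Both 2&4? no. Sum: 0
Gen 12: crossing 1x4. Both 2&4? no. Sum: 0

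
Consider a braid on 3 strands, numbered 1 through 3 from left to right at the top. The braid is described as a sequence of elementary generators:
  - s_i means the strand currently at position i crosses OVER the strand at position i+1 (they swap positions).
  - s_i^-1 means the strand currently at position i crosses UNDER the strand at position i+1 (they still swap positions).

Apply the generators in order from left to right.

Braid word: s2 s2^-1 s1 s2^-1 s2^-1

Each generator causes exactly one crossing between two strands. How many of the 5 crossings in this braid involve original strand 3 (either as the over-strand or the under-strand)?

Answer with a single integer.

Gen 1: crossing 2x3. Involves strand 3? yes. Count so far: 1
Gen 2: crossing 3x2. Involves strand 3? yes. Count so far: 2
Gen 3: crossing 1x2. Involves strand 3? no. Count so far: 2
Gen 4: crossing 1x3. Involves strand 3? yes. Count so far: 3
Gen 5: crossing 3x1. Involves strand 3? yes. Count so far: 4

Answer: 4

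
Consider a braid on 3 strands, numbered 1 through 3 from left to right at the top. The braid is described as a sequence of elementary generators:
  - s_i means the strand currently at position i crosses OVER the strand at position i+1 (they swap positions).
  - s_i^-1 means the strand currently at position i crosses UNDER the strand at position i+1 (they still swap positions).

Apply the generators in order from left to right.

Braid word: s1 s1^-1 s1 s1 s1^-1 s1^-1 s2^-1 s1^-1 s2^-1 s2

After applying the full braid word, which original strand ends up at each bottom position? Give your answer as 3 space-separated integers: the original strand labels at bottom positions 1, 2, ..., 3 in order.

Gen 1 (s1): strand 1 crosses over strand 2. Perm now: [2 1 3]
Gen 2 (s1^-1): strand 2 crosses under strand 1. Perm now: [1 2 3]
Gen 3 (s1): strand 1 crosses over strand 2. Perm now: [2 1 3]
Gen 4 (s1): strand 2 crosses over strand 1. Perm now: [1 2 3]
Gen 5 (s1^-1): strand 1 crosses under strand 2. Perm now: [2 1 3]
Gen 6 (s1^-1): strand 2 crosses under strand 1. Perm now: [1 2 3]
Gen 7 (s2^-1): strand 2 crosses under strand 3. Perm now: [1 3 2]
Gen 8 (s1^-1): strand 1 crosses under strand 3. Perm now: [3 1 2]
Gen 9 (s2^-1): strand 1 crosses under strand 2. Perm now: [3 2 1]
Gen 10 (s2): strand 2 crosses over strand 1. Perm now: [3 1 2]

Answer: 3 1 2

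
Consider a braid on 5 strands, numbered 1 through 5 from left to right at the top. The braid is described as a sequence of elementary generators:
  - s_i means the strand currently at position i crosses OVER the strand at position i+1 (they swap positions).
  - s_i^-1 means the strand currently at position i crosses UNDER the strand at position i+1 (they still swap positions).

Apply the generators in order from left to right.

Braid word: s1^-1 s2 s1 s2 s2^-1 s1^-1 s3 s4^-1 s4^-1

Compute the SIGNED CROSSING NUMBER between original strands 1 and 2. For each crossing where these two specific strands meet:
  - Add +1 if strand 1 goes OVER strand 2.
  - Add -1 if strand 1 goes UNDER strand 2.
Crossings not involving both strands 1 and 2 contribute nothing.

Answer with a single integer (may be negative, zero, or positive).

Answer: -3

Derivation:
Gen 1: 1 under 2. Both 1&2? yes. Contrib: -1. Sum: -1
Gen 2: crossing 1x3. Both 1&2? no. Sum: -1
Gen 3: crossing 2x3. Both 1&2? no. Sum: -1
Gen 4: 2 over 1. Both 1&2? yes. Contrib: -1. Sum: -2
Gen 5: 1 under 2. Both 1&2? yes. Contrib: -1. Sum: -3
Gen 6: crossing 3x2. Both 1&2? no. Sum: -3
Gen 7: crossing 1x4. Both 1&2? no. Sum: -3
Gen 8: crossing 1x5. Both 1&2? no. Sum: -3
Gen 9: crossing 5x1. Both 1&2? no. Sum: -3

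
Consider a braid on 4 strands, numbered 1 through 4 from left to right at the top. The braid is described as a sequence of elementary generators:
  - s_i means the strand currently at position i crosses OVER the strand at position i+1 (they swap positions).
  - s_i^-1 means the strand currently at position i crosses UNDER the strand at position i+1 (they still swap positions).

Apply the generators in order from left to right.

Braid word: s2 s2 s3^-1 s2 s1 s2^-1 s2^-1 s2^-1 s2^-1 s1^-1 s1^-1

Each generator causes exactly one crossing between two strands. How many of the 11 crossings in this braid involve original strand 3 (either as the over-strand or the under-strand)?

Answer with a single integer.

Gen 1: crossing 2x3. Involves strand 3? yes. Count so far: 1
Gen 2: crossing 3x2. Involves strand 3? yes. Count so far: 2
Gen 3: crossing 3x4. Involves strand 3? yes. Count so far: 3
Gen 4: crossing 2x4. Involves strand 3? no. Count so far: 3
Gen 5: crossing 1x4. Involves strand 3? no. Count so far: 3
Gen 6: crossing 1x2. Involves strand 3? no. Count so far: 3
Gen 7: crossing 2x1. Involves strand 3? no. Count so far: 3
Gen 8: crossing 1x2. Involves strand 3? no. Count so far: 3
Gen 9: crossing 2x1. Involves strand 3? no. Count so far: 3
Gen 10: crossing 4x1. Involves strand 3? no. Count so far: 3
Gen 11: crossing 1x4. Involves strand 3? no. Count so far: 3

Answer: 3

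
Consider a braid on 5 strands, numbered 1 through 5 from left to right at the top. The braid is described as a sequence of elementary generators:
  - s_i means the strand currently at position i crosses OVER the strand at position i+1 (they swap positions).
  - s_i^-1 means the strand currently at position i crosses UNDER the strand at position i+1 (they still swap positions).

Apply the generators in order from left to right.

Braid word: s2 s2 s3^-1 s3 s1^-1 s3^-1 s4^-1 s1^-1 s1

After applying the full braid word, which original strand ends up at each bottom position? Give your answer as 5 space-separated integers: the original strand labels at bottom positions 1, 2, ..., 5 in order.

Answer: 2 1 4 5 3

Derivation:
Gen 1 (s2): strand 2 crosses over strand 3. Perm now: [1 3 2 4 5]
Gen 2 (s2): strand 3 crosses over strand 2. Perm now: [1 2 3 4 5]
Gen 3 (s3^-1): strand 3 crosses under strand 4. Perm now: [1 2 4 3 5]
Gen 4 (s3): strand 4 crosses over strand 3. Perm now: [1 2 3 4 5]
Gen 5 (s1^-1): strand 1 crosses under strand 2. Perm now: [2 1 3 4 5]
Gen 6 (s3^-1): strand 3 crosses under strand 4. Perm now: [2 1 4 3 5]
Gen 7 (s4^-1): strand 3 crosses under strand 5. Perm now: [2 1 4 5 3]
Gen 8 (s1^-1): strand 2 crosses under strand 1. Perm now: [1 2 4 5 3]
Gen 9 (s1): strand 1 crosses over strand 2. Perm now: [2 1 4 5 3]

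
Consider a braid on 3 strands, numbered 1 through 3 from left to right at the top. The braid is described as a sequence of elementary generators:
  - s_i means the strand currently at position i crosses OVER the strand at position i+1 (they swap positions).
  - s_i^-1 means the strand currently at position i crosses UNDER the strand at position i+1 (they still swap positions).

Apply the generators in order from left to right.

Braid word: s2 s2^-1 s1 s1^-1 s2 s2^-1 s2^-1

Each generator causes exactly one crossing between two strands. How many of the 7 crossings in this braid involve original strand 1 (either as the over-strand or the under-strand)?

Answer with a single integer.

Answer: 2

Derivation:
Gen 1: crossing 2x3. Involves strand 1? no. Count so far: 0
Gen 2: crossing 3x2. Involves strand 1? no. Count so far: 0
Gen 3: crossing 1x2. Involves strand 1? yes. Count so far: 1
Gen 4: crossing 2x1. Involves strand 1? yes. Count so far: 2
Gen 5: crossing 2x3. Involves strand 1? no. Count so far: 2
Gen 6: crossing 3x2. Involves strand 1? no. Count so far: 2
Gen 7: crossing 2x3. Involves strand 1? no. Count so far: 2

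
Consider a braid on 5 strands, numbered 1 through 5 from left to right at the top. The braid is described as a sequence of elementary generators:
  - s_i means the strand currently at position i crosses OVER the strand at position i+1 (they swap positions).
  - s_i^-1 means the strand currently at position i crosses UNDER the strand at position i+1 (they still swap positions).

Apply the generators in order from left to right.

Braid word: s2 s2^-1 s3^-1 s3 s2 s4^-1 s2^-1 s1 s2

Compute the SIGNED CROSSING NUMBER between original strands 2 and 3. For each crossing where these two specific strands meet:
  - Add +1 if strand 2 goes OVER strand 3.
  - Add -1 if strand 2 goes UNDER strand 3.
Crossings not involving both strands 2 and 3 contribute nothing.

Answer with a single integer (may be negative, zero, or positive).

Gen 1: 2 over 3. Both 2&3? yes. Contrib: +1. Sum: 1
Gen 2: 3 under 2. Both 2&3? yes. Contrib: +1. Sum: 2
Gen 3: crossing 3x4. Both 2&3? no. Sum: 2
Gen 4: crossing 4x3. Both 2&3? no. Sum: 2
Gen 5: 2 over 3. Both 2&3? yes. Contrib: +1. Sum: 3
Gen 6: crossing 4x5. Both 2&3? no. Sum: 3
Gen 7: 3 under 2. Both 2&3? yes. Contrib: +1. Sum: 4
Gen 8: crossing 1x2. Both 2&3? no. Sum: 4
Gen 9: crossing 1x3. Both 2&3? no. Sum: 4

Answer: 4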